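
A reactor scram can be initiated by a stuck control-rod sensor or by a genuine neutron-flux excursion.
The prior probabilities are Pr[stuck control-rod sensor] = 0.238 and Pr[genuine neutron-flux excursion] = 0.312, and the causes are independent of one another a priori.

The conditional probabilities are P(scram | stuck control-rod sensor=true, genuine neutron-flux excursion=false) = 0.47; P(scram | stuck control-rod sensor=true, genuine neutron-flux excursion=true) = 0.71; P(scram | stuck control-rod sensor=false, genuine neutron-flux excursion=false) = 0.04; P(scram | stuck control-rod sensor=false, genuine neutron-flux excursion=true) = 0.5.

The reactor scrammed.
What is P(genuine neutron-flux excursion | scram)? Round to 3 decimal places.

P(genuine neutron-flux excursion | scram) ≈ 0.637

P(scram) = 0.04·0.762·0.688 + 0.5·0.762·0.312 + 0.47·0.238·0.688 + 0.71·0.238·0.312 = 0.020970 + 0.118872 + 0.076960 + 0.052722 = 0.269524
Of this, 0.171594 comes from 0.118872 + 0.052722 (the genuine neutron-flux excursion=true cases).
P(genuine neutron-flux excursion | scram) = 0.171594 / 0.269524 ≈ 0.637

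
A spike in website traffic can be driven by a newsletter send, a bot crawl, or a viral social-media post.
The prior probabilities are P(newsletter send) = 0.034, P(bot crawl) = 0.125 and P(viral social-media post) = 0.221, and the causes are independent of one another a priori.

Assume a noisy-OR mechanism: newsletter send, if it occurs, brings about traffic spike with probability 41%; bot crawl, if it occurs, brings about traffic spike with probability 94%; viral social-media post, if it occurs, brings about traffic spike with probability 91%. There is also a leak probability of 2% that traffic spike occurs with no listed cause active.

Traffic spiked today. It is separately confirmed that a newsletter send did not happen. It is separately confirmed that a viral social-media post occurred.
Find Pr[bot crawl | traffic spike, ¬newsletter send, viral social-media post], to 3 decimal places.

Under noisy-OR, P(traffic spike | causes) = 1 − (1−0.02)·∏(1−qᵢ) over the active causes.
By total probability over both values of bot crawl:
  P(traffic spike | ¬newsletter send, viral social-media post) = 0.9118·0.875 + 0.994708·0.125
        = 0.797825 + 0.124339 = 0.922164
The terms with bot crawl present sum to 0.124339, so
  P(bot crawl | traffic spike, ¬newsletter send, viral social-media post) = 0.124339 / 0.922164 ≈ 0.135

Pr[bot crawl | traffic spike, ¬newsletter send, viral social-media post] ≈ 0.135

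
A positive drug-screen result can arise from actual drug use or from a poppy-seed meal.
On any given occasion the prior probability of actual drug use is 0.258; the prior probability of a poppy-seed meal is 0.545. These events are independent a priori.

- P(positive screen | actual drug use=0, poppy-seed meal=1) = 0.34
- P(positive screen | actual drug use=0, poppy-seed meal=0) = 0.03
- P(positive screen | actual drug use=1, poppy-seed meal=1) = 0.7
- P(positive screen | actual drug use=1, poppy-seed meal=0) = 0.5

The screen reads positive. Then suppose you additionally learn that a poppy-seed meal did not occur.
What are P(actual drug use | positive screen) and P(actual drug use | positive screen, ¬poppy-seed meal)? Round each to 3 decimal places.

Enumerate the 4 (actual drug use, poppy-seed meal) configurations and weight by the priors:
  P(positive screen) = 0.03×0.742×0.455 + 0.34×0.742×0.545 + 0.5×0.258×0.455 + 0.7×0.258×0.545
        = 0.010128 + 0.137493 + 0.058695 + 0.098427 = 0.304743
Keeping only the actual drug use-present terms gives 0.157122, so
  P(actual drug use | positive screen) = 0.157122 / 0.304743 ≈ 0.516

Now condition on the additional information:
P(positive screen | ¬poppy-seed meal) = 0.03·0.742 + 0.5·0.258 = 0.022260 + 0.129000 = 0.151260
Restricting to configurations with actual drug use present: 0.5·0.258 = 0.129000.
P(actual drug use | positive screen, ¬poppy-seed meal) = 0.129000 / 0.151260 ≈ 0.853

P(actual drug use | positive screen) ≈ 0.516; P(actual drug use | positive screen, ¬poppy-seed meal) ≈ 0.853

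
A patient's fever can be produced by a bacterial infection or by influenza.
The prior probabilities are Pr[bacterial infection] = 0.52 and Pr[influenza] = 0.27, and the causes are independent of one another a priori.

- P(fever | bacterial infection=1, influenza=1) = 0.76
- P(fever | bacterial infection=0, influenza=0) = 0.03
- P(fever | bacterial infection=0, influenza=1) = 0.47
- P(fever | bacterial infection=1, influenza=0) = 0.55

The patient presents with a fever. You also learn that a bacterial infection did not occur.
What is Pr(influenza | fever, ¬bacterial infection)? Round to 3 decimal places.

Pr(influenza | fever, ¬bacterial infection) ≈ 0.853

P(fever | ¬bacterial infection) = 0.03*0.73 + 0.47*0.27 = 0.021900 + 0.126900 = 0.148800
The influenza-present share is 0.47*0.27 = 0.126900.
Hence the posterior is 0.126900/0.148800 ≈ 0.853.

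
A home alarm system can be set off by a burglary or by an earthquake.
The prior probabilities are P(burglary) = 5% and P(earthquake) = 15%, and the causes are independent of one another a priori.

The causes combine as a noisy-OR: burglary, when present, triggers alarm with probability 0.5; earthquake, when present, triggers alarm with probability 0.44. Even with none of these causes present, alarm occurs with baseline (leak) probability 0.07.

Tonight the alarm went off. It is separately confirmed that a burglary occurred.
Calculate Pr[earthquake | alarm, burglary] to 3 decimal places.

Under noisy-OR, P(alarm | causes) = 1 − (1−0.07)·∏(1−qᵢ) over the active causes.
Sum P(alarm|·) weighted by the priors over both values of earthquake:
  P(alarm | burglary) = 0.535·0.85 + 0.7396·0.15
        = 0.454750 + 0.110940 = 0.565690
Configurations with earthquake contribute 0.110940, so
  P(earthquake | alarm, burglary) = 0.110940 / 0.565690 ≈ 0.196

Pr[earthquake | alarm, burglary] ≈ 0.196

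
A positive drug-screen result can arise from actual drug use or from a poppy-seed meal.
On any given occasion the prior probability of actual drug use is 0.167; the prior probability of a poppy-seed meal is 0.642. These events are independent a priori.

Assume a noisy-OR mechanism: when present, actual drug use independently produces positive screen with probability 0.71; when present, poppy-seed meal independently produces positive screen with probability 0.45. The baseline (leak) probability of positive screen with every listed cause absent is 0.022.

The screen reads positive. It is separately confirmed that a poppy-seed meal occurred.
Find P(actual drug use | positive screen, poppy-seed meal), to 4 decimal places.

P(actual drug use | positive screen, poppy-seed meal) ≈ 0.2680

Under noisy-OR, P(positive screen | causes) = 1 − (1−0.022)·∏(1−qᵢ) over the active causes.
P(positive screen | poppy-seed meal) = 0.4621·0.833 + 0.844009·0.167 = 0.384929 + 0.140950 = 0.525879
The actual drug use-present share is 0.844009·0.167 = 0.140950.
P(actual drug use | positive screen, poppy-seed meal) = 0.140950 / 0.525879 ≈ 0.2680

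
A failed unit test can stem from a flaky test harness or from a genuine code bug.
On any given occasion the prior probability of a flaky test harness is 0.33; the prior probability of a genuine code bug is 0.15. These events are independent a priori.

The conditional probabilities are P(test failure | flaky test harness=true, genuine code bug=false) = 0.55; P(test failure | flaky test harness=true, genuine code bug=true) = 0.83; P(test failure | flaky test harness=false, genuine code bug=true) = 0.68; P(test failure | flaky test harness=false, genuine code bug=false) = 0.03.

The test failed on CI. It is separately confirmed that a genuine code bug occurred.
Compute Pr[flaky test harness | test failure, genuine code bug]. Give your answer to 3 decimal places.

Pr[flaky test harness | test failure, genuine code bug] ≈ 0.375

Sum P(test failure|·) weighted by the priors over both values of flaky test harness:
  P(test failure | genuine code bug) = 0.68·0.67 + 0.83·0.33
        = 0.455600 + 0.273900 = 0.729500
The terms with flaky test harness present sum to 0.273900, so
  P(flaky test harness | test failure, genuine code bug) = 0.273900 / 0.729500 ≈ 0.375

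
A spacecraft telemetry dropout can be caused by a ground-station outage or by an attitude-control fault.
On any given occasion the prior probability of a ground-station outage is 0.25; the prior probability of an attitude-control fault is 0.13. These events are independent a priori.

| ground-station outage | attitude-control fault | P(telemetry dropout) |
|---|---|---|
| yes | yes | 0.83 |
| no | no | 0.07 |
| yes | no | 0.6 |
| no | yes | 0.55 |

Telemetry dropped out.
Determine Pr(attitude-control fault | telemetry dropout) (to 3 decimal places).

P(telemetry dropout) = 0.07·0.75·0.87 + 0.55·0.75·0.13 + 0.6·0.25·0.87 + 0.83·0.25·0.13 = 0.045675 + 0.053625 + 0.130500 + 0.026975 = 0.256775
Restricting to configurations with attitude-control fault present: 0.053625 + 0.026975 = 0.080600.
So P(attitude-control fault | telemetry dropout) = 0.080600/0.256775 ≈ 0.314.

Pr(attitude-control fault | telemetry dropout) ≈ 0.314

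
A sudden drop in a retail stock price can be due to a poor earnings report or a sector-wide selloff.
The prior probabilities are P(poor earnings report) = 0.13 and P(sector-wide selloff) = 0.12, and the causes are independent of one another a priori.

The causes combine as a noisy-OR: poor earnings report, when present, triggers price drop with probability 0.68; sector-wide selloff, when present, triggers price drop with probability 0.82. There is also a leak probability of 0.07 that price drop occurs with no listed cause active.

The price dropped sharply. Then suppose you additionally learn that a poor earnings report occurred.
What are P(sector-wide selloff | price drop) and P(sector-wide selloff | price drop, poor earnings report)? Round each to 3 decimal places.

P(sector-wide selloff | price drop) ≈ 0.432; P(sector-wide selloff | price drop, poor earnings report) ≈ 0.155

Under noisy-OR, P(price drop | causes) = 1 − (1−0.07)·∏(1−qᵢ) over the active causes.
Weight on sector-wide selloff=true, given the evidence: 0.086923 + 0.014764 = 0.101687
Denominator P(price drop): 0.07·0.87·0.88 + 0.8326·0.87·0.12 + 0.7024·0.13·0.88 + 0.946432·0.13·0.12 = 0.235634
Posterior = 0.101687 / 0.235634 ≈ 0.432

Now condition on the additional information:
Enumerate both values of sector-wide selloff and weight by the priors:
  P(price drop | poor earnings report) = 0.7024·0.88 + 0.946432·0.12
        = 0.618112 + 0.113572 = 0.731684
Configurations with sector-wide selloff contribute 0.113572, so
  P(sector-wide selloff | price drop, poor earnings report) = 0.113572 / 0.731684 ≈ 0.155
Conditioning on poor earnings report lowers the posterior on sector-wide selloff: the classic explaining-away effect in a common-effect structure.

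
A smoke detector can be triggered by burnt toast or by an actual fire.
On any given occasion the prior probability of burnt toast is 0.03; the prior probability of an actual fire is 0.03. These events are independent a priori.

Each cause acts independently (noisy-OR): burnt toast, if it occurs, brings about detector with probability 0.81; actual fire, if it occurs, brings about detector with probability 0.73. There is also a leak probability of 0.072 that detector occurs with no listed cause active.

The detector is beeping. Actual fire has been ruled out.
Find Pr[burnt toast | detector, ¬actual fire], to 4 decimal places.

Pr[burnt toast | detector, ¬actual fire] ≈ 0.2613

Under noisy-OR, P(detector | causes) = 1 − (1−0.072)·∏(1−qᵢ) over the active causes.
By total probability over both values of burnt toast:
  P(detector | ¬actual fire) = 0.072·0.97 + 0.82368·0.03
        = 0.069840 + 0.024710 = 0.094550
Keeping only the burnt toast-present terms gives 0.024710, so
  P(burnt toast | detector, ¬actual fire) = 0.024710 / 0.094550 ≈ 0.2613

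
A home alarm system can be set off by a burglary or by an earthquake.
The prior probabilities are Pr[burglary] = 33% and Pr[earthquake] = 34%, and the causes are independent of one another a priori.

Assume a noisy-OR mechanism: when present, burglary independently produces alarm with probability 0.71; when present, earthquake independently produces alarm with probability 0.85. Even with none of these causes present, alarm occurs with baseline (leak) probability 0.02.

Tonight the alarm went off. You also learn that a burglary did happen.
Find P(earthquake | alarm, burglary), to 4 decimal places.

Under noisy-OR, P(alarm | causes) = 1 − (1−0.02)·∏(1−qᵢ) over the active causes.
Sum P(alarm|·) weighted by the priors over both values of earthquake:
  P(alarm | burglary) = 0.7158×0.66 + 0.95737×0.34
        = 0.472428 + 0.325506 = 0.797934
Configurations with earthquake contribute 0.325506, so
  P(earthquake | alarm, burglary) = 0.325506 / 0.797934 ≈ 0.4079

P(earthquake | alarm, burglary) ≈ 0.4079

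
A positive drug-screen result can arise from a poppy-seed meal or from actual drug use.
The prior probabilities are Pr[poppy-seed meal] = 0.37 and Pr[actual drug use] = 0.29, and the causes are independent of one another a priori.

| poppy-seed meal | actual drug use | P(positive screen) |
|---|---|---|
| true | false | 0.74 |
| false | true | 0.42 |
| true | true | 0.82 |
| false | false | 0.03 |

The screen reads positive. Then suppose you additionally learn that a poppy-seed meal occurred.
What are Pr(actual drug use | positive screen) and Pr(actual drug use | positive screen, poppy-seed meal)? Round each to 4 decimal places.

Pr(actual drug use | positive screen) ≈ 0.4422; Pr(actual drug use | positive screen, poppy-seed meal) ≈ 0.3116

Enumerate the 4 (poppy-seed meal, actual drug use) configurations and weight by the priors:
  P(positive screen) = 0.03×0.63×0.71 + 0.42×0.63×0.29 + 0.74×0.37×0.71 + 0.82×0.37×0.29
        = 0.013419 + 0.076734 + 0.194398 + 0.087986 = 0.372537
Keeping only the actual drug use-present terms gives 0.164720, so
  P(actual drug use | positive screen) = 0.164720 / 0.372537 ≈ 0.4422

With the extra evidence:
For the numerator, keep only actual drug use=true terms: 0.82·0.29 = 0.237800
The normalizing constant is 0.74·0.71 + 0.82·0.29 = 0.763200
P(actual drug use | positive screen, poppy-seed meal) = 0.237800/0.763200 ≈ 0.3116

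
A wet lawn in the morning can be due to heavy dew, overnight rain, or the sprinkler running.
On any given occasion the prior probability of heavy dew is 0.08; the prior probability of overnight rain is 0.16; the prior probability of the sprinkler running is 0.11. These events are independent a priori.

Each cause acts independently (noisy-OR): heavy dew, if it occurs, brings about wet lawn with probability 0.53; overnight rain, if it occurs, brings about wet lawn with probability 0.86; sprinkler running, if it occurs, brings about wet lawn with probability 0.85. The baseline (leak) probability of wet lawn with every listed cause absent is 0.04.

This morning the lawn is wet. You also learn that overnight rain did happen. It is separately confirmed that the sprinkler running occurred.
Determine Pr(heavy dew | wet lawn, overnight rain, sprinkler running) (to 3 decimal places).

Pr(heavy dew | wet lawn, overnight rain, sprinkler running) ≈ 0.081

Under noisy-OR, P(wet lawn | causes) = 1 − (1−0.04)·∏(1−qᵢ) over the active causes.
P(wet lawn | overnight rain, sprinkler running) = 0.97984*0.92 + 0.990525*0.08 = 0.901453 + 0.079242 = 0.980695
The heavy dew-present share is 0.990525*0.08 = 0.079242.
So P(heavy dew | wet lawn, overnight rain, sprinkler running) = 0.079242/0.980695 ≈ 0.081.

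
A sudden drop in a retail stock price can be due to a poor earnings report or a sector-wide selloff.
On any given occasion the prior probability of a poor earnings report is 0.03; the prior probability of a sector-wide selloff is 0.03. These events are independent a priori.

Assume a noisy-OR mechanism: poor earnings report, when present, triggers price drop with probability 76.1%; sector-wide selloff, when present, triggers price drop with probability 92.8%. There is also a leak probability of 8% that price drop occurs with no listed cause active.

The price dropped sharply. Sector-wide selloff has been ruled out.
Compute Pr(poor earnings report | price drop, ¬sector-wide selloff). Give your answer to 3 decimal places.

Pr(poor earnings report | price drop, ¬sector-wide selloff) ≈ 0.232

Under noisy-OR, P(price drop | causes) = 1 − (1−0.08)·∏(1−qᵢ) over the active causes.
P(price drop | ¬sector-wide selloff) = 0.08·0.97 + 0.78012·0.03 = 0.077600 + 0.023404 = 0.101004
Of this, 0.023404 comes from 0.78012·0.03 (the poor earnings report=true cases).
P(poor earnings report | price drop, ¬sector-wide selloff) = 0.023404 / 0.101004 ≈ 0.232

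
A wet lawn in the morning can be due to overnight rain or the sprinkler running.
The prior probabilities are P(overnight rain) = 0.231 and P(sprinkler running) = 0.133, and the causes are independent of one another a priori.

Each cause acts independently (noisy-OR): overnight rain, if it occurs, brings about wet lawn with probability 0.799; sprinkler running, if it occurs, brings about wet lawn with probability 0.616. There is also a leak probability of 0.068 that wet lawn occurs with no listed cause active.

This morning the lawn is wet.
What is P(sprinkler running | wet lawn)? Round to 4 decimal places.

P(sprinkler running | wet lawn) ≈ 0.3116

Under noisy-OR, P(wet lawn | causes) = 1 − (1−0.068)·∏(1−qᵢ) over the active causes.
Sum P(wet lawn|·) weighted by the priors over the 4 (overnight rain, sprinkler running) configurations:
  P(wet lawn) = 0.068·0.769·0.867 + 0.642112·0.769·0.133 + 0.812668·0.231·0.867 + 0.928065·0.231·0.133
        = 0.045337 + 0.065673 + 0.162759 + 0.028513 = 0.302282
The terms with sprinkler running present sum to 0.094186, so
  P(sprinkler running | wet lawn) = 0.094186 / 0.302282 ≈ 0.3116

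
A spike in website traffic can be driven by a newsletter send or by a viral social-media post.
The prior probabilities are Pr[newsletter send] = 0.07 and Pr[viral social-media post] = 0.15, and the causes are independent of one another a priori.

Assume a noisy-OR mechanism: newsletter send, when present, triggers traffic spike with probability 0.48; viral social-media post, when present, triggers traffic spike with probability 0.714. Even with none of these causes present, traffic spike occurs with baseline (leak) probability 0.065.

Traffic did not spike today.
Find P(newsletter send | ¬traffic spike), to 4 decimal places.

P(newsletter send | ¬traffic spike) ≈ 0.0377

Under noisy-OR, P(traffic spike | causes) = 1 − (1−0.065)·∏(1−qᵢ) over the active causes.
Enumerate the 4 (newsletter send, viral social-media post) configurations and weight by the priors:
  P(¬traffic spike) = 0.935*0.93*0.85 + 0.26741*0.93*0.15 + 0.4862*0.07*0.85 + 0.139053*0.07*0.15
        = 0.739117 + 0.037304 + 0.028929 + 0.001460 = 0.806810
Configurations with newsletter send contribute 0.030389, so
  P(newsletter send | ¬traffic spike) = 0.030389 / 0.806810 ≈ 0.0377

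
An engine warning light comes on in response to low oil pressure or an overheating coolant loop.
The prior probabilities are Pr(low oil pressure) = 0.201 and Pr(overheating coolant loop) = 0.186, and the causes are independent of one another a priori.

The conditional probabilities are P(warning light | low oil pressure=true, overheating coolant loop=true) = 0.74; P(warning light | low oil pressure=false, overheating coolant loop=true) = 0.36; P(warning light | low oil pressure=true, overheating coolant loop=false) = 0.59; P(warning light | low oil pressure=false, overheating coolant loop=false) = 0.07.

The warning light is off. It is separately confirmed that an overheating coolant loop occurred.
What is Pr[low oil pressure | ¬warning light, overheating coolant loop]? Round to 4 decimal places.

Pr[low oil pressure | ¬warning light, overheating coolant loop] ≈ 0.0927

P(¬warning light | overheating coolant loop) = 0.64*0.799 + 0.26*0.201 = 0.511360 + 0.052260 = 0.563620
Of this, 0.052260 comes from 0.26*0.201 (the low oil pressure=true cases).
Hence the posterior is 0.052260/0.563620 ≈ 0.0927.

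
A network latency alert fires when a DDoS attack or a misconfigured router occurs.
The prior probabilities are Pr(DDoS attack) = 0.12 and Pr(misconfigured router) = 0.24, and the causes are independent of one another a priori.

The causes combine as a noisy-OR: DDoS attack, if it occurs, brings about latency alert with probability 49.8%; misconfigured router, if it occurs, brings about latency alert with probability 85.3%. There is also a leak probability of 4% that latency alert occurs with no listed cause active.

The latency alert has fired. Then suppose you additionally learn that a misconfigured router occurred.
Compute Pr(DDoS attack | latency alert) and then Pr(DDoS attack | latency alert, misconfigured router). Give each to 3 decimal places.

Under noisy-OR, P(latency alert | causes) = 1 − (1−0.04)·∏(1−qᵢ) over the active causes.
P(latency alert) = 0.04*0.88*0.76 + 0.85888*0.88*0.24 + 0.51808*0.12*0.76 + 0.929158*0.12*0.24 = 0.026752 + 0.181395 + 0.047249 + 0.026760 = 0.282156
The DDoS attack-present share is 0.047249 + 0.026760 = 0.074009.
Hence the posterior is 0.074009/0.282156 ≈ 0.262.

With the extra evidence:
Numerator (weight on configurations with DDoS attack): 0.929158*0.12 = 0.111499
Denominator P(latency alert | misconfigured router): 0.85888*0.88 + 0.929158*0.12 = 0.867313
Posterior = 0.111499 / 0.867313 ≈ 0.129

Pr(DDoS attack | latency alert) ≈ 0.262; Pr(DDoS attack | latency alert, misconfigured router) ≈ 0.129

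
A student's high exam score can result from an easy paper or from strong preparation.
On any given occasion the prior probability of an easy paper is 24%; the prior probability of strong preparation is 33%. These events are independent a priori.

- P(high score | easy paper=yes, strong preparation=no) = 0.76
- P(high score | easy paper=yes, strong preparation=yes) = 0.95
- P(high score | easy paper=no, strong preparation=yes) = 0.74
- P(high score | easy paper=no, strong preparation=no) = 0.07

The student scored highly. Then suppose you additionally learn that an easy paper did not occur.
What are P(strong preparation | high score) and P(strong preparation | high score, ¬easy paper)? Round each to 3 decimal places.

By total probability over the 4 (easy paper, strong preparation) configurations:
  P(high score) = 0.07·0.76·0.67 + 0.74·0.76·0.33 + 0.76·0.24·0.67 + 0.95·0.24·0.33
        = 0.035644 + 0.185592 + 0.122208 + 0.075240 = 0.418684
Keeping only the strong preparation-present terms gives 0.260832, so
  P(strong preparation | high score) = 0.260832 / 0.418684 ≈ 0.623

Now condition on the additional information:
Weight on strong preparation=true, given the evidence: 0.74*0.33 = 0.244200
Normalizer over all consistent configurations: 0.07*0.67 + 0.74*0.33 = 0.291100
P(strong preparation | high score, ¬easy paper) = 0.244200/0.291100 ≈ 0.839
With easy paper excluded, strong preparation must carry more of the explanatory weight for the high score.

P(strong preparation | high score) ≈ 0.623; P(strong preparation | high score, ¬easy paper) ≈ 0.839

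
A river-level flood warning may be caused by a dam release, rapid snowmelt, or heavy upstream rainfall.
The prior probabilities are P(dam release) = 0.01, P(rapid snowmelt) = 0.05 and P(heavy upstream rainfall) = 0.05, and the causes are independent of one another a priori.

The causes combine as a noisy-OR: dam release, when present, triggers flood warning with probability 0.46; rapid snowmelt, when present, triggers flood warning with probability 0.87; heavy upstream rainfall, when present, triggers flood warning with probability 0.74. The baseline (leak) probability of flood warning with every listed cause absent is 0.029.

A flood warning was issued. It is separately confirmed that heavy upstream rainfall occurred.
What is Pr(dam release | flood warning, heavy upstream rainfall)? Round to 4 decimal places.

Pr(dam release | flood warning, heavy upstream rainfall) ≈ 0.0114

Under noisy-OR, P(flood warning | causes) = 1 − (1−0.029)·∏(1−qᵢ) over the active causes.
Enumerate the 4 (dam release, rapid snowmelt) configurations and weight by the priors:
  P(flood warning | heavy upstream rainfall) = 0.74754×0.99×0.95 + 0.96718×0.99×0.05 + 0.863672×0.01×0.95 + 0.982277×0.01×0.05
        = 0.703061 + 0.047875 + 0.008205 + 0.000491 = 0.759632
Configurations with dam release contribute 0.008696, so
  P(dam release | flood warning, heavy upstream rainfall) = 0.008696 / 0.759632 ≈ 0.0114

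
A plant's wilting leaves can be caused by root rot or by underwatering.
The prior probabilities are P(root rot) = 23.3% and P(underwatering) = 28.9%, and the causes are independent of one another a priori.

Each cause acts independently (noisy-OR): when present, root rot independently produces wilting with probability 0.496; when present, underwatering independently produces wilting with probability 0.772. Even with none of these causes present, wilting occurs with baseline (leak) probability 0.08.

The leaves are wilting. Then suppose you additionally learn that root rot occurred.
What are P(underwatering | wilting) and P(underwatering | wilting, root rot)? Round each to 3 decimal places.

Under noisy-OR, P(wilting | causes) = 1 − (1−0.08)·∏(1−qᵢ) over the active causes.
Sum P(wilting|·) weighted by the priors over the 4 (root rot, underwatering) configurations:
  P(wilting) = 0.08×0.767×0.711 + 0.79024×0.767×0.289 + 0.53632×0.233×0.711 + 0.894281×0.233×0.289
        = 0.043627 + 0.175167 + 0.088848 + 0.060218 = 0.367860
Configurations with underwatering contribute 0.235385, so
  P(underwatering | wilting) = 0.235385 / 0.367860 ≈ 0.640

Now condition on the additional information:
Sum P(wilting|·) weighted by the priors over both values of underwatering:
  P(wilting | root rot) = 0.53632·0.711 + 0.894281·0.289
        = 0.381324 + 0.258447 = 0.639771
Configurations with underwatering contribute 0.258447, so
  P(underwatering | wilting, root rot) = 0.258447 / 0.639771 ≈ 0.404

P(underwatering | wilting) ≈ 0.640; P(underwatering | wilting, root rot) ≈ 0.404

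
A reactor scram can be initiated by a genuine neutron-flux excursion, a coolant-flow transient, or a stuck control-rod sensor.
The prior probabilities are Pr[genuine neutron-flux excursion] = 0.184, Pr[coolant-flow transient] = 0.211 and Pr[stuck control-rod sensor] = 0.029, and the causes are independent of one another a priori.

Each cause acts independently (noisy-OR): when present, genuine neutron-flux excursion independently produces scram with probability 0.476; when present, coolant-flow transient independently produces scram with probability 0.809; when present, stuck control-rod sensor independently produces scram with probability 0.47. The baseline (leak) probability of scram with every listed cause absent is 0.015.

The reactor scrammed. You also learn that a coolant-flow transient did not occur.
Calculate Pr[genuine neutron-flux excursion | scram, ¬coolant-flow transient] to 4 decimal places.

Pr[genuine neutron-flux excursion | scram, ¬coolant-flow transient] ≈ 0.7957

Under noisy-OR, P(scram | causes) = 1 − (1−0.015)·∏(1−qᵢ) over the active causes.
P(scram | ¬coolant-flow transient) = 0.015*0.816*0.971 + 0.47795*0.816*0.029 + 0.48386*0.184*0.971 + 0.726446*0.184*0.029 = 0.011885 + 0.011310 + 0.086448 + 0.003876 = 0.113519
Restricting to configurations with genuine neutron-flux excursion present: 0.086448 + 0.003876 = 0.090324.
P(genuine neutron-flux excursion | scram, ¬coolant-flow transient) = 0.090324 / 0.113519 ≈ 0.7957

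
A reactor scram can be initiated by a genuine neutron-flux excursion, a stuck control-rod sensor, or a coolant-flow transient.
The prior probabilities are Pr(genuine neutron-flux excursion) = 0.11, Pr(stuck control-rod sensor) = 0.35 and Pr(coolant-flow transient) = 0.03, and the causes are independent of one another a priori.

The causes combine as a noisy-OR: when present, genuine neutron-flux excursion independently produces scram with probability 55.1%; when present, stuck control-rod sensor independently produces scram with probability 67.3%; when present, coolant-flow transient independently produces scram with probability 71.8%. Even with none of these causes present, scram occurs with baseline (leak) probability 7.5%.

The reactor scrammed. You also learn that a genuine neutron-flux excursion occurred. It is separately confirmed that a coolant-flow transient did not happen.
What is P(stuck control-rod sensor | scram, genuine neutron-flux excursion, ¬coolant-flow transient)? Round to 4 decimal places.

P(stuck control-rod sensor | scram, genuine neutron-flux excursion, ¬coolant-flow transient) ≈ 0.4432

Under noisy-OR, P(scram | causes) = 1 − (1−0.075)·∏(1−qᵢ) over the active causes.
P(scram | genuine neutron-flux excursion, ¬coolant-flow transient) = 0.584675*0.65 + 0.864189*0.35 = 0.380039 + 0.302466 = 0.682505
Restricting to configurations with stuck control-rod sensor present: 0.864189*0.35 = 0.302466.
Hence the posterior is 0.302466/0.682505 ≈ 0.4432.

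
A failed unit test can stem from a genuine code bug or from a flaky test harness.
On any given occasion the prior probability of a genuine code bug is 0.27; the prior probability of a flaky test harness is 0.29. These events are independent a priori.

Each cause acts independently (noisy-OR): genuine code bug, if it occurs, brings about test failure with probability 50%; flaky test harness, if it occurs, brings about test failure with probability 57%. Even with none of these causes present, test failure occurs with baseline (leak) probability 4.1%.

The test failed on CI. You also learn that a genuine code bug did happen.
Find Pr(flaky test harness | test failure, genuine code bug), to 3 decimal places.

Pr(flaky test harness | test failure, genuine code bug) ≈ 0.384

Under noisy-OR, P(test failure | causes) = 1 − (1−0.041)·∏(1−qᵢ) over the active causes.
P(test failure | genuine code bug) = 0.5205×0.71 + 0.793815×0.29 = 0.369555 + 0.230206 = 0.599761
Of this, 0.230206 comes from 0.793815×0.29 (the flaky test harness=true cases).
So P(flaky test harness | test failure, genuine code bug) = 0.230206/0.599761 ≈ 0.384.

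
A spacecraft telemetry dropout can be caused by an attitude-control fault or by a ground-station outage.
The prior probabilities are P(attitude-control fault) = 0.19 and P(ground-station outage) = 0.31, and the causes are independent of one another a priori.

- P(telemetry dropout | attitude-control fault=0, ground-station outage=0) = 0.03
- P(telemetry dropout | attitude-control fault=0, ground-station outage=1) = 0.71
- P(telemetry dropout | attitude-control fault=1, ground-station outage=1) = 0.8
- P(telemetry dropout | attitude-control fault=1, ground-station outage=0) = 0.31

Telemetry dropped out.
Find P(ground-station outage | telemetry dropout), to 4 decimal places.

P(ground-station outage | telemetry dropout) ≈ 0.7970

Weight on ground-station outage=true, given the evidence: 0.178281 + 0.047120 = 0.225401
The normalizing constant is 0.03×0.81×0.69 + 0.71×0.81×0.31 + 0.31×0.19×0.69 + 0.8×0.19×0.31 = 0.282809
Posterior = 0.225401 / 0.282809 ≈ 0.7970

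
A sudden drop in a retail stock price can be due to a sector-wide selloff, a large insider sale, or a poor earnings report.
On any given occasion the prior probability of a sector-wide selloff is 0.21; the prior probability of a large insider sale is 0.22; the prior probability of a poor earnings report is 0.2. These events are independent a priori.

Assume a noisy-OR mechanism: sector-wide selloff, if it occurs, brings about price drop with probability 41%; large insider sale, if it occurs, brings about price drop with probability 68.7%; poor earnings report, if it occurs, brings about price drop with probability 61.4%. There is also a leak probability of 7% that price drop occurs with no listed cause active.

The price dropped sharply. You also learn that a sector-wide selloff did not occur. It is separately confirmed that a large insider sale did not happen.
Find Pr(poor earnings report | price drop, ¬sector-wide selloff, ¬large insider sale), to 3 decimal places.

Under noisy-OR, P(price drop | causes) = 1 − (1−0.07)·∏(1−qᵢ) over the active causes.
Sum P(price drop|·) weighted by the priors over both values of poor earnings report:
  P(price drop | ¬sector-wide selloff, ¬large insider sale) = 0.07*0.8 + 0.64102*0.2
        = 0.056000 + 0.128204 = 0.184204
Keeping only the poor earnings report-present terms gives 0.128204, so
  P(poor earnings report | price drop, ¬sector-wide selloff, ¬large insider sale) = 0.128204 / 0.184204 ≈ 0.696

Pr(poor earnings report | price drop, ¬sector-wide selloff, ¬large insider sale) ≈ 0.696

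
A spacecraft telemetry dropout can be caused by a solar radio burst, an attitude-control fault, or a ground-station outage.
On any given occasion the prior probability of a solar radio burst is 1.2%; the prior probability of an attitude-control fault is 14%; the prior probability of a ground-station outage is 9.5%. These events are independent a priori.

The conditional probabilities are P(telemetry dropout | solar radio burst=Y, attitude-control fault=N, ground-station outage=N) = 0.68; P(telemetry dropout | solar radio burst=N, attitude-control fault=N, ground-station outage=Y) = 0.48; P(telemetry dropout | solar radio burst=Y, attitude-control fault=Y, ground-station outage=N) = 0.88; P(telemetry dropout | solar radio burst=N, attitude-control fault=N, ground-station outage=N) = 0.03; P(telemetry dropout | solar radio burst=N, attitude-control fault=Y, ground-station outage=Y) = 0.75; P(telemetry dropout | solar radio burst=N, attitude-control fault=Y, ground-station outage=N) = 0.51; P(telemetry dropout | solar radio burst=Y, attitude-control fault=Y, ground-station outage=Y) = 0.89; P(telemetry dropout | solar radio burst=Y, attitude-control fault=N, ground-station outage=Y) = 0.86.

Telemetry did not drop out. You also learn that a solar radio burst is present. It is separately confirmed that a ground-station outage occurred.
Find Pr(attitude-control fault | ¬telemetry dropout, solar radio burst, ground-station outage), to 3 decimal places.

Pr(attitude-control fault | ¬telemetry dropout, solar radio burst, ground-station outage) ≈ 0.113

P(¬telemetry dropout | solar radio burst, ground-station outage) = 0.14×0.86 + 0.11×0.14 = 0.120400 + 0.015400 = 0.135800
Restricting to configurations with attitude-control fault present: 0.11×0.14 = 0.015400.
So P(attitude-control fault | ¬telemetry dropout, solar radio burst, ground-station outage) = 0.015400/0.135800 ≈ 0.113.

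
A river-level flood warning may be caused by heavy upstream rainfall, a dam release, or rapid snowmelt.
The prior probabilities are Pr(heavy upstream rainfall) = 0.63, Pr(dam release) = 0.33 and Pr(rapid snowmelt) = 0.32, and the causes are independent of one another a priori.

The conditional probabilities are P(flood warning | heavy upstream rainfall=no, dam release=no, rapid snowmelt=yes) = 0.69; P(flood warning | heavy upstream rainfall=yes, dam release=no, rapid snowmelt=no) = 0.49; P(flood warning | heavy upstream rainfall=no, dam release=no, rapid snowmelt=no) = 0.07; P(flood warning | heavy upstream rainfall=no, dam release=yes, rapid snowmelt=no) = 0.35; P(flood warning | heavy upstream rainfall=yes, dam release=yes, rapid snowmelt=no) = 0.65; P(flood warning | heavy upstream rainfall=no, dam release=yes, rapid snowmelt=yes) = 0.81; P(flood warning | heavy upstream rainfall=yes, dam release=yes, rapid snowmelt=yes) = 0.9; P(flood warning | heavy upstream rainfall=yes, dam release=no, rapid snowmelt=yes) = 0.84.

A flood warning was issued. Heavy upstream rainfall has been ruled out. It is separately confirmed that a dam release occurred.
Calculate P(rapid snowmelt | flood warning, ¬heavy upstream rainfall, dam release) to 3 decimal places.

Sum P(flood warning|·) weighted by the priors over both values of rapid snowmelt:
  P(flood warning | ¬heavy upstream rainfall, dam release) = 0.35*0.68 + 0.81*0.32
        = 0.238000 + 0.259200 = 0.497200
The terms with rapid snowmelt present sum to 0.259200, so
  P(rapid snowmelt | flood warning, ¬heavy upstream rainfall, dam release) = 0.259200 / 0.497200 ≈ 0.521

P(rapid snowmelt | flood warning, ¬heavy upstream rainfall, dam release) ≈ 0.521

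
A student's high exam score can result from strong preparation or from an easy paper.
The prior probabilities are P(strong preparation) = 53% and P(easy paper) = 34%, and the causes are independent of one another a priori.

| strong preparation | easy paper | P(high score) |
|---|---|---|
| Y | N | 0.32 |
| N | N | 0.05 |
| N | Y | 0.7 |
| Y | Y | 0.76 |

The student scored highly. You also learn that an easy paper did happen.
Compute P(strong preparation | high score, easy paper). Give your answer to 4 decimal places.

Sum P(high score|·) weighted by the priors over both values of strong preparation:
  P(high score | easy paper) = 0.7*0.47 + 0.76*0.53
        = 0.329000 + 0.402800 = 0.731800
The terms with strong preparation present sum to 0.402800, so
  P(strong preparation | high score, easy paper) = 0.402800 / 0.731800 ≈ 0.5504

P(strong preparation | high score, easy paper) ≈ 0.5504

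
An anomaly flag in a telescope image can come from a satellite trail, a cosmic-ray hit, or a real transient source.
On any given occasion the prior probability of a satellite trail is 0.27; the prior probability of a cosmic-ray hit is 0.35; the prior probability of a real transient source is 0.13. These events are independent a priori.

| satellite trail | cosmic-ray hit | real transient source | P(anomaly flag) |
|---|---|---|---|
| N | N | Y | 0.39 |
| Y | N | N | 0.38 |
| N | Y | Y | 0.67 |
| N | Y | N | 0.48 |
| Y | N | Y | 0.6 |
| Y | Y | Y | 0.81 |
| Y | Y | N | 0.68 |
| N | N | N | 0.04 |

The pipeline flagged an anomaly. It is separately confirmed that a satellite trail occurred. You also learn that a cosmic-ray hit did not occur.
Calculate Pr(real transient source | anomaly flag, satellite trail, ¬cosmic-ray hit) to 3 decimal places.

Pr(real transient source | anomaly flag, satellite trail, ¬cosmic-ray hit) ≈ 0.191

P(anomaly flag | satellite trail, ¬cosmic-ray hit) = 0.38×0.87 + 0.6×0.13 = 0.330600 + 0.078000 = 0.408600
Restricting to configurations with real transient source present: 0.6×0.13 = 0.078000.
P(real transient source | anomaly flag, satellite trail, ¬cosmic-ray hit) = 0.078000 / 0.408600 ≈ 0.191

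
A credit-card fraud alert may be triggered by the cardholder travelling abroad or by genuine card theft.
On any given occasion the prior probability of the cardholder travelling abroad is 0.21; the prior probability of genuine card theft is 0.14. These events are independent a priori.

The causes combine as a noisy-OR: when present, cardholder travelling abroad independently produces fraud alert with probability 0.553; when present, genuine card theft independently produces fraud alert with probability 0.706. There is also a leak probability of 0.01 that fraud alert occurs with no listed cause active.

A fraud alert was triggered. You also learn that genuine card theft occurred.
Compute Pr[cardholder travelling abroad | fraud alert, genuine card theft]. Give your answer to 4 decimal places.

Pr[cardholder travelling abroad | fraud alert, genuine card theft] ≈ 0.2460

Under noisy-OR, P(fraud alert | causes) = 1 − (1−0.01)·∏(1−qᵢ) over the active causes.
Numerator (weight on configurations with cardholder travelling abroad): 0.869896·0.21 = 0.182678
Normalizer over all consistent configurations: 0.70894·0.79 + 0.869896·0.21 = 0.742741
Posterior = 0.182678 / 0.742741 ≈ 0.2460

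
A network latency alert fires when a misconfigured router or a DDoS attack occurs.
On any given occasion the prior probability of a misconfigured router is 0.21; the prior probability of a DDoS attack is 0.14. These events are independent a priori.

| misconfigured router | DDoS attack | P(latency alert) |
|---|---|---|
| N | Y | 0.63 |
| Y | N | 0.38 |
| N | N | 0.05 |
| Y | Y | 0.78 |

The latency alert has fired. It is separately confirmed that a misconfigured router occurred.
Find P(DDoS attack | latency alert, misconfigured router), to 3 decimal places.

P(DDoS attack | latency alert, misconfigured router) ≈ 0.250

P(latency alert | misconfigured router) = 0.38*0.86 + 0.78*0.14 = 0.326800 + 0.109200 = 0.436000
Restricting to configurations with DDoS attack present: 0.78*0.14 = 0.109200.
P(DDoS attack | latency alert, misconfigured router) = 0.109200 / 0.436000 ≈ 0.250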